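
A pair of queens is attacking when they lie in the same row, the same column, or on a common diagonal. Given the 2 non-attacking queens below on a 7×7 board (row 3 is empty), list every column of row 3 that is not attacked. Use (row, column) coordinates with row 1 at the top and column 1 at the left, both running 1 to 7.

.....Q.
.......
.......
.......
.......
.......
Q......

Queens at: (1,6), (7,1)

(1,6) attacks row 3 at column 6 and diagonals 4.
(7,1) attacks row 3 at column 1 and diagonals 5.
Attacked columns: {1, 4, 5, 6}. Safe: {2, 3, 7}.

columns 2, 3, 7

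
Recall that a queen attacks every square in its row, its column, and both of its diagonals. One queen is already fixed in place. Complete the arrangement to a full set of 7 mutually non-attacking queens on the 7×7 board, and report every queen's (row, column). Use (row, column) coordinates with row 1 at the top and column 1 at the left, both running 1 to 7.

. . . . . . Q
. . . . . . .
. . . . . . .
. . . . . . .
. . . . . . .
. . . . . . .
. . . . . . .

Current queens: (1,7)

(1,7) (2,2) (3,4) (4,6) (5,1) (6,3) (7,5)

Row 2: attacked by (1,7)→{6,7}. Safe: 1, 2, 3, 4, 5. Place at column 2.
Row 3: attacked by (1,7)→{5,7}; (2,2)→{1,2,3}. Safe: 4, 6. Place at column 4.
Row 4: attacked by (1,7)→{4,7}; (2,2)→{2,4}; (3,4)→{3,4,5}. Safe: 1, 6. Place at column 6.
Row 5: attacked by (1,7)→{3,7}; (2,2)→{2,5}; (3,4)→{2,4,6}; (4,6)→{5,6,7}. Safe: 1. Place at column 1.
Row 6: attacked by (1,7)→{2,7}; (2,2)→{2,6}; (3,4)→{1,4,7}; (4,6)→{4,6}; (5,1)→{1,2}. Safe: 3, 5. Place at column 3.
Row 7: attacked by (1,7)→{1,7}; (2,2)→{2,7}; (3,4)→{4}; (4,6)→{3,6}; (5,1)→{1,3}; (6,3)→{2,3,4}. Safe: 5. Place at column 5.
Columns [7, 2, 4, 6, 1, 3, 5], r−c [-6, 0, -1, -2, 4, 3, 2], r+c [8, 4, 7, 10, 6, 9, 12] are all distinct, so no two queens attack.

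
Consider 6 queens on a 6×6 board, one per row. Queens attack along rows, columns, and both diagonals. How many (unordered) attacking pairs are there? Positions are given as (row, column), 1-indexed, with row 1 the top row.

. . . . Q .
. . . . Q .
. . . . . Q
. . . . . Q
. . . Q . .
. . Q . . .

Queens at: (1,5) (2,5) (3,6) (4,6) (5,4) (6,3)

Same column: (1,5)–(2,5) (column 5); (3,6)–(4,6) (column 6).
Same diagonal: (2,5)–(3,6) (|2−3| = |5−6| = 1); (3,6)–(5,4) (|3−5| = |6−4| = 2); (3,6)–(6,3) (|3−6| = |6−3| = 3); (5,4)–(6,3) (|5−6| = |4−3| = 1).
Total attacking pairs: 6.

6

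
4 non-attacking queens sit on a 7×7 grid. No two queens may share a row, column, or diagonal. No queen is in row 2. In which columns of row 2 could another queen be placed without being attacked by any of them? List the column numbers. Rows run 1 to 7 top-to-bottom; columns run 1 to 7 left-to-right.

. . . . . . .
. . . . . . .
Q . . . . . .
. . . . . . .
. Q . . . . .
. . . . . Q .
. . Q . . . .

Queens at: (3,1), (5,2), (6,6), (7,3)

(3,1) attacks row 2 at column 1 and diagonals 2.
(5,2) attacks row 2 at column 2 and diagonals 5.
(6,6) attacks row 2 at column 6 and diagonals 2.
(7,3) attacks row 2 at column 3.
Attacked columns: {1, 2, 3, 5, 6}. Safe: {4, 7}.

columns 4, 7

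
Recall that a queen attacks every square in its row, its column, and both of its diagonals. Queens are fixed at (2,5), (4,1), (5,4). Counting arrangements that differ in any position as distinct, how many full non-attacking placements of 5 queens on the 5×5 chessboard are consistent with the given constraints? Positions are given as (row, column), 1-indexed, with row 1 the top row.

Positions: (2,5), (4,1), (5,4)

Branch on row 1: col 2 → 1; col 3 → 0.
Sum: 1 + 0 = 1.

1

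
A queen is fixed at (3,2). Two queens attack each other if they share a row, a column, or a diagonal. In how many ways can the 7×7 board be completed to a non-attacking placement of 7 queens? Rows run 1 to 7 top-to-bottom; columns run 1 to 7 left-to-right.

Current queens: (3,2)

Branch on row 1: col 1 → 1; col 3 → 2; col 5 → 2; col 6 → 1; col 7 → 0.
Sum: 1 + 2 + 2 + 1 + 0 = 6.

6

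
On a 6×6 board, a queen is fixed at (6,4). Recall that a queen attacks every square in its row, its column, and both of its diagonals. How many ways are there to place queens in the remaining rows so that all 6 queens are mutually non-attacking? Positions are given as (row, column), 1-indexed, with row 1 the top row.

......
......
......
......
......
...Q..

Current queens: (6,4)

Branch on row 1: col 1 → 0; col 2 → 0; col 3 → 1; col 5 → 0; col 6 → 0.
Sum: 0 + 0 + 1 + 0 + 0 = 1.

1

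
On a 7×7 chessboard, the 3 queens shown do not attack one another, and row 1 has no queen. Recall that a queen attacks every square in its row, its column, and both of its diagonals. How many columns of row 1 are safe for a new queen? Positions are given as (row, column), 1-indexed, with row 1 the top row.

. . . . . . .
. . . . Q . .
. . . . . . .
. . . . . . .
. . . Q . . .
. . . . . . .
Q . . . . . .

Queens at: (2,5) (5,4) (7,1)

(2,5) attacks row 1 at column 5 and diagonals 4, 6.
(5,4) attacks row 1 at column 4.
(7,1) attacks row 1 at column 1 and diagonals 7.
Attacked columns: {1, 4, 5, 6, 7}. Safe: {2, 3}.

2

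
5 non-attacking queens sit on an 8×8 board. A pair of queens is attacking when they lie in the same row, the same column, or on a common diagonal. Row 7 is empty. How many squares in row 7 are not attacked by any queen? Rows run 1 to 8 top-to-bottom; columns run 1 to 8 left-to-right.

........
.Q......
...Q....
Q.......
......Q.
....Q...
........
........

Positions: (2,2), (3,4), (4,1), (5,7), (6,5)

1

(2,2) attacks row 7 at column 2 and diagonals 7.
(3,4) attacks row 7 at column 4 and diagonals 8.
(4,1) attacks row 7 at column 1 and diagonals 4.
(5,7) attacks row 7 at column 7 and diagonals 5.
(6,5) attacks row 7 at column 5 and diagonals 4, 6.
Attacked columns: {1, 2, 4, 5, 6, 7, 8}. Safe: {3}.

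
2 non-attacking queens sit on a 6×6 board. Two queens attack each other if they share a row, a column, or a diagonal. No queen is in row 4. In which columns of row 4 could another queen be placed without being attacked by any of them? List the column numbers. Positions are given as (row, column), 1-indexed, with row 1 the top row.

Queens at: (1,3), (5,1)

columns 4, 5

(1,3) attacks row 4 at column 3 and diagonals 6.
(5,1) attacks row 4 at column 1 and diagonals 2.
Attacked columns: {1, 2, 3, 6}. Safe: {4, 5}.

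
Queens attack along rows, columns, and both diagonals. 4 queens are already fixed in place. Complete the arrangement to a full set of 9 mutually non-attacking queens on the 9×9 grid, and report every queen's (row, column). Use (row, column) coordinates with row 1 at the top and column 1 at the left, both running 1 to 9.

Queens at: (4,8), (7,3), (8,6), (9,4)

Row 1: attacked by (4,8)→{5,8}; (7,3)→{3,9}; (8,6)→{6}; (9,4)→{4}. Safe: 1, 2, 7. Place at column 1.
Row 2: attacked by (1,1)→{1,2}; (4,8)→{6,8}; (7,3)→{3,8}; (8,6)→{6}; (9,4)→{4}. Safe: 5, 7, 9. Place at column 7.
Row 3: attacked by (1,1)→{1,3}; (2,7)→{6,7,8}; (4,8)→{7,8,9}; (7,3)→{3,7}; (8,6)→{1,6}; (9,4)→{4}. Safe: 2, 5. Place at column 5.
Row 5: attacked by (1,1)→{1,5}; (2,7)→{4,7}; (3,5)→{3,5,7}; (4,8)→{7,8,9}; (7,3)→{1,3,5}; (8,6)→{3,6,9}; (9,4)→{4,8}. Safe: 2. Place at column 2.
Row 6: attacked by (1,1)→{1,6}; (2,7)→{3,7}; (3,5)→{2,5,8}; (4,8)→{6,8}; (5,2)→{1,2,3}; (7,3)→{2,3,4}; (8,6)→{4,6,8}; (9,4)→{1,4,7}. Safe: 9. Place at column 9.
Columns [1, 7, 5, 8, 2, 9, 3, 6, 4], r−c [0, -5, -2, -4, 3, -3, 4, 2, 5], r+c [2, 9, 8, 12, 7, 15, 10, 14, 13] are all distinct, so no two queens attack.

(1,1) (2,7) (3,5) (4,8) (5,2) (6,9) (7,3) (8,6) (9,4)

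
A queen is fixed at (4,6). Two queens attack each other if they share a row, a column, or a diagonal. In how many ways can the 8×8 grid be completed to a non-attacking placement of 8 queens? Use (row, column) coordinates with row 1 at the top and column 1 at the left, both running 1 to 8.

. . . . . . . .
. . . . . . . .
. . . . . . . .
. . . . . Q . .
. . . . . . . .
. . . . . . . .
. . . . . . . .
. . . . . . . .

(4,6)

Branch on row 1: col 1 → 2; col 2 → 1; col 4 → 1; col 5 → 6; col 7 → 1; col 8 → 1.
Sum: 2 + 1 + 1 + 6 + 1 + 1 = 12.

12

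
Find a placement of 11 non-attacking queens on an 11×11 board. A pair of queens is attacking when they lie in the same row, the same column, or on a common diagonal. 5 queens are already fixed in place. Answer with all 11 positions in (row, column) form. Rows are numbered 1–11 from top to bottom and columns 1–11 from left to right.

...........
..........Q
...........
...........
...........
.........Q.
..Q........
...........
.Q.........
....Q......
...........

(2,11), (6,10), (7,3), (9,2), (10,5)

(1,6) (2,11) (3,1) (4,4) (5,7) (6,10) (7,3) (8,9) (9,2) (10,5) (11,8)

Row 1: attacked by (2,11)→{10,11}; (6,10)→{5,10}; (7,3)→{3,9}; (9,2)→{2,10}; (10,5)→{5}. Safe: 1, 4, 6, 7, 8. Place at column 6.
Row 3: attacked by (1,6)→{4,6,8}; (2,11)→{10,11}; (6,10)→{7,10}; (7,3)→{3,7}; (9,2)→{2,8}; (10,5)→{5}. Safe: 1, 9. Place at column 1.
Row 4: attacked by (1,6)→{3,6,9}; (2,11)→{9,11}; (3,1)→{1,2}; (6,10)→{8,10}; (7,3)→{3,6}; (9,2)→{2,7}; (10,5)→{5,11}. Safe: 4. Place at column 4.
Row 5: attacked by (1,6)→{2,6,10}; (2,11)→{8,11}; (3,1)→{1,3}; (4,4)→{3,4,5}; (6,10)→{9,10,11}; (7,3)→{1,3,5}; (9,2)→{2,6}; (10,5)→{5,10}. Safe: 7. Place at column 7.
Row 8: attacked by (1,6)→{6}; (2,11)→{5,11}; (3,1)→{1,6}; (4,4)→{4,8}; (5,7)→{4,7,10}; (6,10)→{8,10}; (7,3)→{2,3,4}; (9,2)→{1,2,3}; (10,5)→{3,5,7}. Safe: 9. Place at column 9.
Row 11: attacked by (1,6)→{6}; (2,11)→{2,11}; (3,1)→{1,9}; (4,4)→{4,11}; (5,7)→{1,7}; (6,10)→{5,10}; (7,3)→{3,7}; (8,9)→{6,9}; (9,2)→{2,4}; (10,5)→{4,5,6}. Safe: 8. Place at column 8.
Columns [6, 11, 1, 4, 7, 10, 3, 9, 2, 5, 8], r−c [-5, -9, 2, 0, -2, -4, 4, -1, 7, 5, 3], r+c [7, 13, 4, 8, 12, 16, 10, 17, 11, 15, 19] are all distinct, so no two queens attack.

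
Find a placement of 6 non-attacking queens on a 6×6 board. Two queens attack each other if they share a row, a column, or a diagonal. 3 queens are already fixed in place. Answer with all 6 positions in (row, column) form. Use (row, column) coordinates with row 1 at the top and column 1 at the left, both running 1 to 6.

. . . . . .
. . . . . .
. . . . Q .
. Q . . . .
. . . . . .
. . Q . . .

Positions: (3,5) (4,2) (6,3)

(1,4) (2,1) (3,5) (4,2) (5,6) (6,3)

Row 1: attacked by (3,5)→{3,5}; (4,2)→{2,5}; (6,3)→{3}. Safe: 1, 4, 6. Place at column 4.
Row 2: attacked by (1,4)→{3,4,5}; (3,5)→{4,5,6}; (4,2)→{2,4}; (6,3)→{3}. Safe: 1. Place at column 1.
Row 5: attacked by (1,4)→{4}; (2,1)→{1,4}; (3,5)→{3,5}; (4,2)→{1,2,3}; (6,3)→{2,3,4}. Safe: 6. Place at column 6.
Columns [4, 1, 5, 2, 6, 3], r−c [-3, 1, -2, 2, -1, 3], r+c [5, 3, 8, 6, 11, 9] are all distinct, so no two queens attack.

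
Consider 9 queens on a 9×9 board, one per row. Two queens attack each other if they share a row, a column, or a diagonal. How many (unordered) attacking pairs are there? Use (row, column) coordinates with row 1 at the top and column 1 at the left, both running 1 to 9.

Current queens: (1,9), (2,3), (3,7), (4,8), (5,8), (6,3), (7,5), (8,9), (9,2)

Same column: (1,9)–(8,9) (column 9); (2,3)–(6,3) (column 3); (4,8)–(5,8) (column 8).
Same diagonal: (1,9)–(3,7) (|1−3| = |9−7| = 2); (2,3)–(8,9) (|2−8| = |3−9| = 6); (3,7)–(4,8) (|3−4| = |7−8| = 1); (4,8)–(7,5) (|4−7| = |8−5| = 3).
Total attacking pairs: 7.

7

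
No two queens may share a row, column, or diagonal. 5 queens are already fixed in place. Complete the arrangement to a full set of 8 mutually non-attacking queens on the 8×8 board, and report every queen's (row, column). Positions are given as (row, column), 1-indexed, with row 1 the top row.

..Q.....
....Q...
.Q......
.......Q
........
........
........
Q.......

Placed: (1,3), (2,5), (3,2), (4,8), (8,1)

Row 5: attacked by (1,3)→{3,7}; (2,5)→{2,5,8}; (3,2)→{2,4}; (4,8)→{7,8}; (8,1)→{1,4}. Safe: 6. Place at column 6.
Row 6: attacked by (1,3)→{3,8}; (2,5)→{1,5}; (3,2)→{2,5}; (4,8)→{6,8}; (5,6)→{5,6,7}; (8,1)→{1,3}. Safe: 4. Place at column 4.
Row 7: attacked by (1,3)→{3}; (2,5)→{5}; (3,2)→{2,6}; (4,8)→{5,8}; (5,6)→{4,6,8}; (6,4)→{3,4,5}; (8,1)→{1,2}. Safe: 7. Place at column 7.
Columns [3, 5, 2, 8, 6, 4, 7, 1], r−c [-2, -3, 1, -4, -1, 2, 0, 7], r+c [4, 7, 5, 12, 11, 10, 14, 9] are all distinct, so no two queens attack.

(1,3) (2,5) (3,2) (4,8) (5,6) (6,4) (7,7) (8,1)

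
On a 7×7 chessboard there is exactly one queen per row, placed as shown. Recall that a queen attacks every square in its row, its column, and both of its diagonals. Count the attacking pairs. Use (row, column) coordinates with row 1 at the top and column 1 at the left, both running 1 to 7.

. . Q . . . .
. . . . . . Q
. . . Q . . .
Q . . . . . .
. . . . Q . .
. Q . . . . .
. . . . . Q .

0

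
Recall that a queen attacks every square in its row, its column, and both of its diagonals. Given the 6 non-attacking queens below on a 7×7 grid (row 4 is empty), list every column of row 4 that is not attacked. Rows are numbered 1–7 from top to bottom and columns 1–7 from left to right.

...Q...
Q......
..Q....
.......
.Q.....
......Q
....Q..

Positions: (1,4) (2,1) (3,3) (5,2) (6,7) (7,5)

columns 6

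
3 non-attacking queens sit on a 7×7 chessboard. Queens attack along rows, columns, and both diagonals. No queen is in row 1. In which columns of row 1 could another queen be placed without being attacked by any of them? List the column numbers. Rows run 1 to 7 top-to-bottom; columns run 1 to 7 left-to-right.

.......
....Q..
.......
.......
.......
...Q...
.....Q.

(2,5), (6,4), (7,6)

columns 1, 2, 3, 7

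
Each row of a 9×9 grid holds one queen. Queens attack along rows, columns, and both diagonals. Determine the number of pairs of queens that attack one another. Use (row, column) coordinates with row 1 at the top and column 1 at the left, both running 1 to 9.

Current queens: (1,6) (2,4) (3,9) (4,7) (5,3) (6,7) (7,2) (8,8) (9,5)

1

Same column: (4,7)–(6,7) (column 7).
Total attacking pairs: 1.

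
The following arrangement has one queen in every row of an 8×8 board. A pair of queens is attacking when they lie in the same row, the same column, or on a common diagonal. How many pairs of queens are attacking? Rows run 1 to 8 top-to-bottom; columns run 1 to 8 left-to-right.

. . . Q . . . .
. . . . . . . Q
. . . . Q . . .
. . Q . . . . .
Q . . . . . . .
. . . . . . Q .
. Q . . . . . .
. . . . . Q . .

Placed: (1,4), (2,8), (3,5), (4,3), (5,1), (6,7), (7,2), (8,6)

All columns are distinct and no two queens satisfy |Δrow| = |Δcol|, so no pair attacks.

0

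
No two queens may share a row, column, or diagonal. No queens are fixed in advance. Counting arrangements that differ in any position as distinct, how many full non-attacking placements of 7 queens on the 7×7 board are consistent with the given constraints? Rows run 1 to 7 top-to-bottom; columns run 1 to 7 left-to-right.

40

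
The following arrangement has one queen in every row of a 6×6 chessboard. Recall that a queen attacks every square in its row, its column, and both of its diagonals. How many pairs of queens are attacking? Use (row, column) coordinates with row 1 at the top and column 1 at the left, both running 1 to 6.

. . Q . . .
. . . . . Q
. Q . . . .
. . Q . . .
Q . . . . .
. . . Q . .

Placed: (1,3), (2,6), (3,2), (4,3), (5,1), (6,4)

2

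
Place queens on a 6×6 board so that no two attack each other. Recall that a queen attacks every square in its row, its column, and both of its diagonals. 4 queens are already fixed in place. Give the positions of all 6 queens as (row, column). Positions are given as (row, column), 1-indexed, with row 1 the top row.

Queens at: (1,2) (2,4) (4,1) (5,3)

Row 3: attacked by (1,2)→{2,4}; (2,4)→{3,4,5}; (4,1)→{1,2}; (5,3)→{1,3,5}. Safe: 6. Place at column 6.
Row 6: attacked by (1,2)→{2}; (2,4)→{4}; (3,6)→{3,6}; (4,1)→{1,3}; (5,3)→{2,3,4}. Safe: 5. Place at column 5.
Columns [2, 4, 6, 1, 3, 5], r−c [-1, -2, -3, 3, 2, 1], r+c [3, 6, 9, 5, 8, 11] are all distinct, so no two queens attack.

(1,2) (2,4) (3,6) (4,1) (5,3) (6,5)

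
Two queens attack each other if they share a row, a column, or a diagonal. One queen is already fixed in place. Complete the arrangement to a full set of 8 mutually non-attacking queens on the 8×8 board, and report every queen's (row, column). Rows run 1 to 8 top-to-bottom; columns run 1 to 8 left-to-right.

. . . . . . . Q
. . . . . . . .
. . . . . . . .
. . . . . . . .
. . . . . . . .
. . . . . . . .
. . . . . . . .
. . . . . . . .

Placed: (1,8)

Row 2: attacked by (1,8)→{7,8}. Safe: 1, 2, 3, 4, 5, 6. Place at column 3.
Row 3: attacked by (1,8)→{6,8}; (2,3)→{2,3,4}. Safe: 1, 5, 7. Place at column 1.
Row 4: attacked by (1,8)→{5,8}; (2,3)→{1,3,5}; (3,1)→{1,2}. Safe: 4, 6, 7. Place at column 6.
Row 5: attacked by (1,8)→{4,8}; (2,3)→{3,6}; (3,1)→{1,3}; (4,6)→{5,6,7}. Safe: 2. Place at column 2.
Row 6: attacked by (1,8)→{3,8}; (2,3)→{3,7}; (3,1)→{1,4}; (4,6)→{4,6,8}; (5,2)→{1,2,3}. Safe: 5. Place at column 5.
Row 7: attacked by (1,8)→{2,8}; (2,3)→{3,8}; (3,1)→{1,5}; (4,6)→{3,6}; (5,2)→{2,4}; (6,5)→{4,5,6}. Safe: 7. Place at column 7.
Row 8: attacked by (1,8)→{1,8}; (2,3)→{3}; (3,1)→{1,6}; (4,6)→{2,6}; (5,2)→{2,5}; (6,5)→{3,5,7}; (7,7)→{6,7,8}. Safe: 4. Place at column 4.
Columns [8, 3, 1, 6, 2, 5, 7, 4], r−c [-7, -1, 2, -2, 3, 1, 0, 4], r+c [9, 5, 4, 10, 7, 11, 14, 12] are all distinct, so no two queens attack.

(1,8) (2,3) (3,1) (4,6) (5,2) (6,5) (7,7) (8,4)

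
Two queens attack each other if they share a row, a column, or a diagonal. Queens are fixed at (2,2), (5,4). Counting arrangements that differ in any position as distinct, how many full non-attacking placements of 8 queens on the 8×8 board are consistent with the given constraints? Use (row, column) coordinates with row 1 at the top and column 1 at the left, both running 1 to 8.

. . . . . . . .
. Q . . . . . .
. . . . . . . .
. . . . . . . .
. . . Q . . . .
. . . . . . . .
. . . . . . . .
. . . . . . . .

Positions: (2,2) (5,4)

2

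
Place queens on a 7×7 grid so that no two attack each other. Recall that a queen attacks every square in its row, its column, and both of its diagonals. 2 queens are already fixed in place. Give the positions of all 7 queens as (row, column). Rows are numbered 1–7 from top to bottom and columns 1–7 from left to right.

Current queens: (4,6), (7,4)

(1,1) (2,5) (3,2) (4,6) (5,3) (6,7) (7,4)

Row 1: attacked by (4,6)→{3,6}; (7,4)→{4}. Safe: 1, 2, 5, 7. Place at column 1.
Row 2: attacked by (1,1)→{1,2}; (4,6)→{4,6}; (7,4)→{4}. Safe: 3, 5, 7. Place at column 5.
Row 3: attacked by (1,1)→{1,3}; (2,5)→{4,5,6}; (4,6)→{5,6,7}; (7,4)→{4}. Safe: 2. Place at column 2.
Row 5: attacked by (1,1)→{1,5}; (2,5)→{2,5}; (3,2)→{2,4}; (4,6)→{5,6,7}; (7,4)→{2,4,6}. Safe: 3. Place at column 3.
Row 6: attacked by (1,1)→{1,6}; (2,5)→{1,5}; (3,2)→{2,5}; (4,6)→{4,6}; (5,3)→{2,3,4}; (7,4)→{3,4,5}. Safe: 7. Place at column 7.
Columns [1, 5, 2, 6, 3, 7, 4], r−c [0, -3, 1, -2, 2, -1, 3], r+c [2, 7, 5, 10, 8, 13, 11] are all distinct, so no two queens attack.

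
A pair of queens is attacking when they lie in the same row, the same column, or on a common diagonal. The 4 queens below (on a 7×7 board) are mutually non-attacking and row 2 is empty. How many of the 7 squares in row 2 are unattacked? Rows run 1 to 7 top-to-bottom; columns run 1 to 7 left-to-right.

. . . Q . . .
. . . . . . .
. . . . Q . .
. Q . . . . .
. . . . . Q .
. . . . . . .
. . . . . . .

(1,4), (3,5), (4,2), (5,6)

2

(1,4) attacks row 2 at column 4 and diagonals 3, 5.
(3,5) attacks row 2 at column 5 and diagonals 4, 6.
(4,2) attacks row 2 at column 2 and diagonals 4.
(5,6) attacks row 2 at column 6 and diagonals 3.
Attacked columns: {2, 3, 4, 5, 6}. Safe: {1, 7}.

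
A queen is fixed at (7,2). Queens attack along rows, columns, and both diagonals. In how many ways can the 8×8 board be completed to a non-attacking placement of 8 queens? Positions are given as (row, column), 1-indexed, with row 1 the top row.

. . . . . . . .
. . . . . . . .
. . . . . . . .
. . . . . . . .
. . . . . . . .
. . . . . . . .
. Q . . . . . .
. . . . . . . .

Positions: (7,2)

Branch on row 1: col 1 → 2; col 3 → 3; col 4 → 1; col 5 → 2; col 6 → 5; col 7 → 3.
Sum: 2 + 3 + 1 + 2 + 5 + 3 = 16.

16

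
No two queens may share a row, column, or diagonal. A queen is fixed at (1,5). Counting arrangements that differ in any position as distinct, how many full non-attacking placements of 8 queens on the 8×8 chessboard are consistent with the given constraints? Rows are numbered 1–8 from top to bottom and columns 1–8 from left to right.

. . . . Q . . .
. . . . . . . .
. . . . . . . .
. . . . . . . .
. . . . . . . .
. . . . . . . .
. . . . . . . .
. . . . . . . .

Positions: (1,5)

Branch on row 2: col 1 → 3; col 2 → 4; col 3 → 3; col 7 → 6; col 8 → 2.
Sum: 3 + 4 + 3 + 6 + 2 = 18.

18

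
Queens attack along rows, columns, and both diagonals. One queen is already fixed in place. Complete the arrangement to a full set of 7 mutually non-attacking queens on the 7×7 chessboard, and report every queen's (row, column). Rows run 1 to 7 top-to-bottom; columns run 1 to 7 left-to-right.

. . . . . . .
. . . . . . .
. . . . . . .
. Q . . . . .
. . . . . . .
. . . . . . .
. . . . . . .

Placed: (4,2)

Row 1: attacked by (4,2)→{2,5}. Safe: 1, 3, 4, 6, 7. Place at column 3.
Row 2: attacked by (1,3)→{2,3,4}; (4,2)→{2,4}. Safe: 1, 5, 6, 7. Place at column 5.
Row 3: attacked by (1,3)→{1,3,5}; (2,5)→{4,5,6}; (4,2)→{1,2,3}. Safe: 7. Place at column 7.
Row 5: attacked by (1,3)→{3,7}; (2,5)→{2,5}; (3,7)→{5,7}; (4,2)→{1,2,3}. Safe: 4, 6. Place at column 4.
Row 6: attacked by (1,3)→{3}; (2,5)→{1,5}; (3,7)→{4,7}; (4,2)→{2,4}; (5,4)→{3,4,5}. Safe: 6. Place at column 6.
Row 7: attacked by (1,3)→{3}; (2,5)→{5}; (3,7)→{3,7}; (4,2)→{2,5}; (5,4)→{2,4,6}; (6,6)→{5,6,7}. Safe: 1. Place at column 1.
Columns [3, 5, 7, 2, 4, 6, 1], r−c [-2, -3, -4, 2, 1, 0, 6], r+c [4, 7, 10, 6, 9, 12, 8] are all distinct, so no two queens attack.

(1,3) (2,5) (3,7) (4,2) (5,4) (6,6) (7,1)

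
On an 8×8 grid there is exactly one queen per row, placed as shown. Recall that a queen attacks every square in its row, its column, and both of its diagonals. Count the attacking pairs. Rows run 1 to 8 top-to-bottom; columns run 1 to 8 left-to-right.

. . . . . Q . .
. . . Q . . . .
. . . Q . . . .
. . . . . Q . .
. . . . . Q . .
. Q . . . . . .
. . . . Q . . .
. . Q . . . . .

Same column: (1,6)–(4,6) (column 6); (1,6)–(5,6) (column 6); (2,4)–(3,4) (column 4); (4,6)–(5,6) (column 6).
Same diagonal: (1,6)–(3,4) (|1−3| = |6−4| = 2); (2,4)–(4,6) (|2−4| = |4−6| = 2); (3,4)–(5,6) (|3−5| = |4−6| = 2); (5,6)–(8,3) (|5−8| = |6−3| = 3).
Total attacking pairs: 8.

8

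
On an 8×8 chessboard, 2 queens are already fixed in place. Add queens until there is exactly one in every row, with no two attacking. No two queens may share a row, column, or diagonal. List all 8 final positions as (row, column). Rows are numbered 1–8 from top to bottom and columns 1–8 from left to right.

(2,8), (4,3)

Row 1: attacked by (2,8)→{7,8}; (4,3)→{3,6}. Safe: 1, 2, 4, 5. Place at column 4.
Row 3: attacked by (1,4)→{2,4,6}; (2,8)→{7,8}; (4,3)→{2,3,4}. Safe: 1, 5. Place at column 5.
Row 5: attacked by (1,4)→{4,8}; (2,8)→{5,8}; (3,5)→{3,5,7}; (4,3)→{2,3,4}. Safe: 1, 6. Place at column 1.
Row 6: attacked by (1,4)→{4}; (2,8)→{4,8}; (3,5)→{2,5,8}; (4,3)→{1,3,5}; (5,1)→{1,2}. Safe: 6, 7. Place at column 7.
Row 7: attacked by (1,4)→{4}; (2,8)→{3,8}; (3,5)→{1,5}; (4,3)→{3,6}; (5,1)→{1,3}; (6,7)→{6,7,8}. Safe: 2. Place at column 2.
Row 8: attacked by (1,4)→{4}; (2,8)→{2,8}; (3,5)→{5}; (4,3)→{3,7}; (5,1)→{1,4}; (6,7)→{5,7}; (7,2)→{1,2,3}. Safe: 6. Place at column 6.
Columns [4, 8, 5, 3, 1, 7, 2, 6], r−c [-3, -6, -2, 1, 4, -1, 5, 2], r+c [5, 10, 8, 7, 6, 13, 9, 14] are all distinct, so no two queens attack.

(1,4) (2,8) (3,5) (4,3) (5,1) (6,7) (7,2) (8,6)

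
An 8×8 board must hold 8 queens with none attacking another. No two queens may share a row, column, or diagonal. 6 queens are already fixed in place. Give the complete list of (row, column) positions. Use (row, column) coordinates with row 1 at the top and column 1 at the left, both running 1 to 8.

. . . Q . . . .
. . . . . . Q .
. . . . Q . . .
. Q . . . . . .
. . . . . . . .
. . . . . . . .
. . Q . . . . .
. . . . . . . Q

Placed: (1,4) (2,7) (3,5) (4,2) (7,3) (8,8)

Row 5: attacked by (1,4)→{4,8}; (2,7)→{4,7}; (3,5)→{3,5,7}; (4,2)→{1,2,3}; (7,3)→{1,3,5}; (8,8)→{5,8}. Safe: 6. Place at column 6.
Row 6: attacked by (1,4)→{4}; (2,7)→{3,7}; (3,5)→{2,5,8}; (4,2)→{2,4}; (5,6)→{5,6,7}; (7,3)→{2,3,4}; (8,8)→{6,8}. Safe: 1. Place at column 1.
Columns [4, 7, 5, 2, 6, 1, 3, 8], r−c [-3, -5, -2, 2, -1, 5, 4, 0], r+c [5, 9, 8, 6, 11, 7, 10, 16] are all distinct, so no two queens attack.

(1,4) (2,7) (3,5) (4,2) (5,6) (6,1) (7,3) (8,8)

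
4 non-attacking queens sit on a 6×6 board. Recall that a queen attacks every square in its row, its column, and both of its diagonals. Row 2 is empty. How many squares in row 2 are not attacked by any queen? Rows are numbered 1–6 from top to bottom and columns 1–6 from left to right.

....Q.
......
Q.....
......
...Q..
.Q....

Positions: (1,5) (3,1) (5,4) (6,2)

1

(1,5) attacks row 2 at column 5 and diagonals 4, 6.
(3,1) attacks row 2 at column 1 and diagonals 2.
(5,4) attacks row 2 at column 4 and diagonals 1.
(6,2) attacks row 2 at column 2 and diagonals 6.
Attacked columns: {1, 2, 4, 5, 6}. Safe: {3}.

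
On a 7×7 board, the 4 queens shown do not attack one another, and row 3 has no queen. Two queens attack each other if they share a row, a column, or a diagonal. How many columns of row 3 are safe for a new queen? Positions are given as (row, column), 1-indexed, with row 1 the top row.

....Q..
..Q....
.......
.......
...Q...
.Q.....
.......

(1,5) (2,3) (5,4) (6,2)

1

(1,5) attacks row 3 at column 5 and diagonals 3, 7.
(2,3) attacks row 3 at column 3 and diagonals 2, 4.
(5,4) attacks row 3 at column 4 and diagonals 2, 6.
(6,2) attacks row 3 at column 2 and diagonals 5.
Attacked columns: {2, 3, 4, 5, 6, 7}. Safe: {1}.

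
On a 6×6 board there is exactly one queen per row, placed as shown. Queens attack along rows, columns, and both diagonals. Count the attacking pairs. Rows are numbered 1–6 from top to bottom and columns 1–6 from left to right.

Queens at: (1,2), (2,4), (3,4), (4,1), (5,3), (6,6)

2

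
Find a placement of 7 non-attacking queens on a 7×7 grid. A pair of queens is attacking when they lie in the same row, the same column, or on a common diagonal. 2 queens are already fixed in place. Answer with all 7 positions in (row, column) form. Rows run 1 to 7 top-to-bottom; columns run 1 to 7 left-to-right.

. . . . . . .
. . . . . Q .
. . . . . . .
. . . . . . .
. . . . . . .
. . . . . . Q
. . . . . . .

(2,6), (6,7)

(1,4) (2,6) (3,1) (4,3) (5,5) (6,7) (7,2)

Row 1: attacked by (2,6)→{5,6,7}; (6,7)→{2,7}. Safe: 1, 3, 4. Place at column 4.
Row 3: attacked by (1,4)→{2,4,6}; (2,6)→{5,6,7}; (6,7)→{4,7}. Safe: 1, 3. Place at column 1.
Row 4: attacked by (1,4)→{1,4,7}; (2,6)→{4,6}; (3,1)→{1,2}; (6,7)→{5,7}. Safe: 3. Place at column 3.
Row 5: attacked by (1,4)→{4}; (2,6)→{3,6}; (3,1)→{1,3}; (4,3)→{2,3,4}; (6,7)→{6,7}. Safe: 5. Place at column 5.
Row 7: attacked by (1,4)→{4}; (2,6)→{1,6}; (3,1)→{1,5}; (4,3)→{3,6}; (5,5)→{3,5,7}; (6,7)→{6,7}. Safe: 2. Place at column 2.
Columns [4, 6, 1, 3, 5, 7, 2], r−c [-3, -4, 2, 1, 0, -1, 5], r+c [5, 8, 4, 7, 10, 13, 9] are all distinct, so no two queens attack.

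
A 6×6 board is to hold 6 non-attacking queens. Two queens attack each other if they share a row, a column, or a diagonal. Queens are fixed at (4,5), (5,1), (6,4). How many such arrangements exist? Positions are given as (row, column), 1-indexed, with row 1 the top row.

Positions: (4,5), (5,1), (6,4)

1

Branch on row 1: col 3 → 1; col 6 → 0.
Sum: 1 + 0 = 1.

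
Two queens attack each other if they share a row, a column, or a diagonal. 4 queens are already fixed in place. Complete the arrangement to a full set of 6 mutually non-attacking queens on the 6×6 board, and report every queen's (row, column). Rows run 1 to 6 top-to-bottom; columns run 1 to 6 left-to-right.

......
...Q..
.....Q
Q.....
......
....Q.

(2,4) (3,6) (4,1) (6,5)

Row 1: attacked by (2,4)→{3,4,5}; (3,6)→{4,6}; (4,1)→{1,4}; (6,5)→{5}. Safe: 2. Place at column 2.
Row 5: attacked by (1,2)→{2,6}; (2,4)→{1,4}; (3,6)→{4,6}; (4,1)→{1,2}; (6,5)→{4,5,6}. Safe: 3. Place at column 3.
Columns [2, 4, 6, 1, 3, 5], r−c [-1, -2, -3, 3, 2, 1], r+c [3, 6, 9, 5, 8, 11] are all distinct, so no two queens attack.

(1,2) (2,4) (3,6) (4,1) (5,3) (6,5)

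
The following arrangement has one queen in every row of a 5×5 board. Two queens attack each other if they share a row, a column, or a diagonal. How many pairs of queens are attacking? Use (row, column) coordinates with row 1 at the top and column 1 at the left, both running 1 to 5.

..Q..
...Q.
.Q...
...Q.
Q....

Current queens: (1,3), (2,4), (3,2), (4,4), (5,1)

3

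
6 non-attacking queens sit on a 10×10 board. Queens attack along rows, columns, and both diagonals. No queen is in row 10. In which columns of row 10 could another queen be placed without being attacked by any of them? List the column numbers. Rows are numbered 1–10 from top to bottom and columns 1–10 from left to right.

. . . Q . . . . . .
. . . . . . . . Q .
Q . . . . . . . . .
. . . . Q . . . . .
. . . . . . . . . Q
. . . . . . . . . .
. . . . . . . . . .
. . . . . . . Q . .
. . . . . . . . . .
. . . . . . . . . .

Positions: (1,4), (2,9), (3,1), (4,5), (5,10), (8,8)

columns 2, 3, 7

(1,4) attacks row 10 at column 4.
(2,9) attacks row 10 at column 9 and diagonals 1.
(3,1) attacks row 10 at column 1 and diagonals 8.
(4,5) attacks row 10 at column 5.
(5,10) attacks row 10 at column 10 and diagonals 5.
(8,8) attacks row 10 at column 8 and diagonals 6, 10.
Attacked columns: {1, 4, 5, 6, 8, 9, 10}. Safe: {2, 3, 7}.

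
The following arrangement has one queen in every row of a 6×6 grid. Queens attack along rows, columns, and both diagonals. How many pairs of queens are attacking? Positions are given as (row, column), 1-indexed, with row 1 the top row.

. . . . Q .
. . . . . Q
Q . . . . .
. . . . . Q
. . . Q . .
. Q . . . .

3

Same column: (2,6)–(4,6) (column 6).
Same diagonal: (1,5)–(2,6) (|1−2| = |5−6| = 1); (2,6)–(6,2) (|2−6| = |6−2| = 4).
Total attacking pairs: 3.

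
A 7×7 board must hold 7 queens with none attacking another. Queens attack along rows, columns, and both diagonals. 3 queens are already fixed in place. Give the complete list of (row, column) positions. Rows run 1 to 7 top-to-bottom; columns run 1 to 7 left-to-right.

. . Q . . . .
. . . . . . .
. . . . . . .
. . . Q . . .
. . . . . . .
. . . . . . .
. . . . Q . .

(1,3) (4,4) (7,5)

(1,3) (2,7) (3,2) (4,4) (5,6) (6,1) (7,5)

Row 2: attacked by (1,3)→{2,3,4}; (4,4)→{2,4,6}; (7,5)→{5}. Safe: 1, 7. Place at column 7.
Row 3: attacked by (1,3)→{1,3,5}; (2,7)→{6,7}; (4,4)→{3,4,5}; (7,5)→{1,5}. Safe: 2. Place at column 2.
Row 5: attacked by (1,3)→{3,7}; (2,7)→{4,7}; (3,2)→{2,4}; (4,4)→{3,4,5}; (7,5)→{3,5,7}. Safe: 1, 6. Place at column 6.
Row 6: attacked by (1,3)→{3}; (2,7)→{3,7}; (3,2)→{2,5}; (4,4)→{2,4,6}; (5,6)→{5,6,7}; (7,5)→{4,5,6}. Safe: 1. Place at column 1.
Columns [3, 7, 2, 4, 6, 1, 5], r−c [-2, -5, 1, 0, -1, 5, 2], r+c [4, 9, 5, 8, 11, 7, 12] are all distinct, so no two queens attack.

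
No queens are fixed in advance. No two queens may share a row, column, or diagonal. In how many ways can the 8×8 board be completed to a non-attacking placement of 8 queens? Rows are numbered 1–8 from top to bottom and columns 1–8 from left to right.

Branch on row 1: col 1 → 4; col 2 → 8; col 3 → 16; col 4 → 18; col 5 → 18; col 6 → 16; col 7 → 8; col 8 → 4.
Sum: 4 + 8 + 16 + 18 + 18 + 16 + 8 + 4 = 92.
(This is the classic 8-queens count.)

92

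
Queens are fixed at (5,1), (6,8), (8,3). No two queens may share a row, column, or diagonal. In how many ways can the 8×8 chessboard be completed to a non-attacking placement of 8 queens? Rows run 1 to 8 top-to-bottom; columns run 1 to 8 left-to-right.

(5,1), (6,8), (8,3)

2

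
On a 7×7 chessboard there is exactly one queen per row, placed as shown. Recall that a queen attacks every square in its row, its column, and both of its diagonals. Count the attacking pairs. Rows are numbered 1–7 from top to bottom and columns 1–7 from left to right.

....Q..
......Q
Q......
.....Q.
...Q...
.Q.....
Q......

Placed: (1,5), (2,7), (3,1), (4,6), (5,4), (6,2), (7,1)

3

Same column: (3,1)–(7,1) (column 1).
Same diagonal: (2,7)–(5,4) (|2−5| = |7−4| = 3); (6,2)–(7,1) (|6−7| = |2−1| = 1).
Total attacking pairs: 3.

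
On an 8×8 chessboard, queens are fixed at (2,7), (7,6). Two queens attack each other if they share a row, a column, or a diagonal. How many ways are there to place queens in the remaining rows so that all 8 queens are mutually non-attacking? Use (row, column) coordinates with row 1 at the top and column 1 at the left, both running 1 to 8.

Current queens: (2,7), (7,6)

5

Branch on row 1: col 1 → 1; col 2 → 1; col 3 → 0; col 4 → 1; col 5 → 2.
Sum: 1 + 1 + 0 + 1 + 2 = 5.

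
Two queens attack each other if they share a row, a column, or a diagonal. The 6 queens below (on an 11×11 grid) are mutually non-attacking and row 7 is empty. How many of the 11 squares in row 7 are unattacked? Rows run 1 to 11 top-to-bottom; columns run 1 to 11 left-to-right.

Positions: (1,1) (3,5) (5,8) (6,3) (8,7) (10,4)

1

(1,1) attacks row 7 at column 1 and diagonals 7.
(3,5) attacks row 7 at column 5 and diagonals 1, 9.
(5,8) attacks row 7 at column 8 and diagonals 6, 10.
(6,3) attacks row 7 at column 3 and diagonals 2, 4.
(8,7) attacks row 7 at column 7 and diagonals 6, 8.
(10,4) attacks row 7 at column 4 and diagonals 1, 7.
Attacked columns: {1, 2, 3, 4, 5, 6, 7, 8, 9, 10}. Safe: {11}.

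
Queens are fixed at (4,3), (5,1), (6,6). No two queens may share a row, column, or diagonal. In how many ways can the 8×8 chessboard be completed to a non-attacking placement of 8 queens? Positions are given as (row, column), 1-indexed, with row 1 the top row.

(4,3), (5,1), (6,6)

1

Branch on row 1: col 2 → 0; col 4 → 1; col 7 → 0; col 8 → 0.
Sum: 0 + 1 + 0 + 0 = 1.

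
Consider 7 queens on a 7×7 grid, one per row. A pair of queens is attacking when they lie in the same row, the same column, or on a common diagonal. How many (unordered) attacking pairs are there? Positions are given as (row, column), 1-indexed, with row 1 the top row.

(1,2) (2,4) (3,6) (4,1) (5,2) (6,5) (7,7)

2

Same column: (1,2)–(5,2) (column 2).
Same diagonal: (4,1)–(5,2) (|4−5| = |1−2| = 1).
Total attacking pairs: 2.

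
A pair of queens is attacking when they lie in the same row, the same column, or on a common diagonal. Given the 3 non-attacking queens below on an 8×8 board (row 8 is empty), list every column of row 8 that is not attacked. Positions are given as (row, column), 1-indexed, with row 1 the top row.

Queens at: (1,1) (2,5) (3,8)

(1,1) attacks row 8 at column 1 and diagonals 8.
(2,5) attacks row 8 at column 5.
(3,8) attacks row 8 at column 8 and diagonals 3.
Attacked columns: {1, 3, 5, 8}. Safe: {2, 4, 6, 7}.

columns 2, 4, 6, 7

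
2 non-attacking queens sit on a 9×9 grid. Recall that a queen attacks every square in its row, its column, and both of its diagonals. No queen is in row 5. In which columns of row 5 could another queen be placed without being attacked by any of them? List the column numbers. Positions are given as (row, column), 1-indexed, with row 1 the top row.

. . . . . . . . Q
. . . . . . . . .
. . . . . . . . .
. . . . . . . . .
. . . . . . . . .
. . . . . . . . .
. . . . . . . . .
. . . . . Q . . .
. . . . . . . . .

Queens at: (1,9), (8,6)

(1,9) attacks row 5 at column 9 and diagonals 5.
(8,6) attacks row 5 at column 6 and diagonals 3, 9.
Attacked columns: {3, 5, 6, 9}. Safe: {1, 2, 4, 7, 8}.

columns 1, 2, 4, 7, 8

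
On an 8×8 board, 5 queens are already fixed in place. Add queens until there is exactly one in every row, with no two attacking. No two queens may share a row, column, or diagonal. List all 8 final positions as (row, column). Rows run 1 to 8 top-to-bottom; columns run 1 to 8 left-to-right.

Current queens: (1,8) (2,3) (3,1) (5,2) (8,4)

(1,8) (2,3) (3,1) (4,6) (5,2) (6,5) (7,7) (8,4)

Row 4: attacked by (1,8)→{5,8}; (2,3)→{1,3,5}; (3,1)→{1,2}; (5,2)→{1,2,3}; (8,4)→{4,8}. Safe: 6, 7. Place at column 6.
Row 6: attacked by (1,8)→{3,8}; (2,3)→{3,7}; (3,1)→{1,4}; (4,6)→{4,6,8}; (5,2)→{1,2,3}; (8,4)→{2,4,6}. Safe: 5. Place at column 5.
Row 7: attacked by (1,8)→{2,8}; (2,3)→{3,8}; (3,1)→{1,5}; (4,6)→{3,6}; (5,2)→{2,4}; (6,5)→{4,5,6}; (8,4)→{3,4,5}. Safe: 7. Place at column 7.
Columns [8, 3, 1, 6, 2, 5, 7, 4], r−c [-7, -1, 2, -2, 3, 1, 0, 4], r+c [9, 5, 4, 10, 7, 11, 14, 12] are all distinct, so no two queens attack.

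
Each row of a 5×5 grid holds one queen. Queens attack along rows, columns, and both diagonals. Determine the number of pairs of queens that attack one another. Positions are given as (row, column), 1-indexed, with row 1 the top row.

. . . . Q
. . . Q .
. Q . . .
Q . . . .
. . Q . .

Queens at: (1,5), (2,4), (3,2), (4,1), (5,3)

Same diagonal: (1,5)–(2,4) (|1−2| = |5−4| = 1); (3,2)–(4,1) (|3−4| = |2−1| = 1).
Total attacking pairs: 2.

2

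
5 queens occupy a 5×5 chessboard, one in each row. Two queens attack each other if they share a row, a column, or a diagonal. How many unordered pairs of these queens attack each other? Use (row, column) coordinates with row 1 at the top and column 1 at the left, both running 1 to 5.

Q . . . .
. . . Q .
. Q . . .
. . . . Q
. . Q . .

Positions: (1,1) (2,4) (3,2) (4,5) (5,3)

0

All columns are distinct and no two queens satisfy |Δrow| = |Δcol|, so no pair attacks.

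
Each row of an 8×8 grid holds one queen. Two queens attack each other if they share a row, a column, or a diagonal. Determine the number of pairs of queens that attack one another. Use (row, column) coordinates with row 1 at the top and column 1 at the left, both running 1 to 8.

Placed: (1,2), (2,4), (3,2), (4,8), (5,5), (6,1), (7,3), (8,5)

3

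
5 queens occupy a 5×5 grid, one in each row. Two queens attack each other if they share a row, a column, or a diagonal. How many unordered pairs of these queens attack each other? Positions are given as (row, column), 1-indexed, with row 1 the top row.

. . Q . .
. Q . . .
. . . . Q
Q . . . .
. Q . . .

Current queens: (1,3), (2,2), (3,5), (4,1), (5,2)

4

Same column: (2,2)–(5,2) (column 2).
Same diagonal: (1,3)–(2,2) (|1−2| = |3−2| = 1); (1,3)–(3,5) (|1−3| = |3−5| = 2); (4,1)–(5,2) (|4−5| = |1−2| = 1).
Total attacking pairs: 4.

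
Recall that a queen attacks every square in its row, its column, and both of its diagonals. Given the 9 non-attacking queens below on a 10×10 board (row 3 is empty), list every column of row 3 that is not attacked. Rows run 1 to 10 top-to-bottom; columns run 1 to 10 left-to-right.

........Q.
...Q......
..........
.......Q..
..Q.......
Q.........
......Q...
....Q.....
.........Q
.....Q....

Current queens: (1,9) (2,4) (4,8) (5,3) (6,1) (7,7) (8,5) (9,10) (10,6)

columns 2

(1,9) attacks row 3 at column 9 and diagonals 7.
(2,4) attacks row 3 at column 4 and diagonals 3, 5.
(4,8) attacks row 3 at column 8 and diagonals 7, 9.
(5,3) attacks row 3 at column 3 and diagonals 1, 5.
(6,1) attacks row 3 at column 1 and diagonals 4.
(7,7) attacks row 3 at column 7 and diagonals 3.
(8,5) attacks row 3 at column 5 and diagonals 10.
(9,10) attacks row 3 at column 10 and diagonals 4.
(10,6) attacks row 3 at column 6.
Attacked columns: {1, 3, 4, 5, 6, 7, 8, 9, 10}. Safe: {2}.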